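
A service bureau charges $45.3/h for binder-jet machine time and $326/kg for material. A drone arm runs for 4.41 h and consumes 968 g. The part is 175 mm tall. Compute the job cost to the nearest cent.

Time charge = 45.3 × 4.41, so $199.773.
Material cost: 326 × 968/1000 → $315.568.
Total = 199.773 + 315.568 = 515.341 ≈ $515.34.

$515.34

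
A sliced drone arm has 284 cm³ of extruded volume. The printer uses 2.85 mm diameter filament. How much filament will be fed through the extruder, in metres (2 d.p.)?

Cross-section of 2.85 mm filament: π·(2.85/2)² = 6.3794 mm².
Length = 284 cm³ / 6.3794 mm² = 284000 / 6.3794 = 44518.29 mm = 44.52 m.

44.52 m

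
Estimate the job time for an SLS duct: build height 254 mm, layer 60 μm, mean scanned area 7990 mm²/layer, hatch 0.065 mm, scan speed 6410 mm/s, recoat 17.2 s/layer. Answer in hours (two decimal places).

Layer count = ceil(254 / 0.06) = 4234.
Scan path per layer = 7990 / 0.065, so 122923.1 mm.
Per-layer scan time = 122923.1 / 6410 = 19.1768 s.
Time per layer = 19.1768 + 17.2, so 36.3768 s.
Build time = 4234 × 36.3768 = 154019.3712 s = 42.78 hours.

42.78 hours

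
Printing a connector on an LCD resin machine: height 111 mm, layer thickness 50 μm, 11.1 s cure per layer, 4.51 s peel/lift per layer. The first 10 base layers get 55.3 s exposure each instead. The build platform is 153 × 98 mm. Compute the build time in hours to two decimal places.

Layer count = ceil(111 / 0.05) = 2220.
Base layers = 10 × (55.3 + 4.51) = 598.1 s.
Remaining layers = 2210 × (11.1 + 4.51) = 34498.1 s.
Total = 598.1 + 34498.1 = 35096.2 s = 9.75 hours.

9.75 hours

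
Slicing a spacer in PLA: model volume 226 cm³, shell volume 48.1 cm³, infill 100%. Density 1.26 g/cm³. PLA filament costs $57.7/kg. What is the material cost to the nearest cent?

$16.43

Interior volume: 226 − 48.1 → 177.9 cm³.
Infill volume = 1.00 × 177.9, so 177.9 cm³.
Total printed volume: 48.1 + 177.9 → 226 cm³.
Mass: 226 × 1.26 → 284.76 g.
Cost = 284.76 g / 1000 × $57.7/kg = $16.43.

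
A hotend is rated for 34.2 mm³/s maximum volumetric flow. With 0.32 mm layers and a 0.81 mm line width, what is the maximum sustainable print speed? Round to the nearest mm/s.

132 mm/s

Extrusion cross-section = 0.32 × 0.81, so 0.2592 mm².
v_max = Q/A = 34.2/0.2592 = 131.94 mm/s → 132 mm/s.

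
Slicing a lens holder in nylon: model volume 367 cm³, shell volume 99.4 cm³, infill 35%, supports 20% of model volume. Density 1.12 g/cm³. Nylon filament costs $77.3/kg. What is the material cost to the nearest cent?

$23.07

Infill region: 367 − 99.4 → 267.6 cm³.
Infill volume = 0.35 × 267.6 = 93.66 cm³.
Support = 0.20 × 367 = 73.4 cm³.
Total printed volume = 99.4 + 93.66 + 73.4 = 266.46 cm³.
Mass: 266.46 × 1.12 → 298.4352 g.
At $77.3/kg: 298.4352/1000 × 77.3 = $23.07.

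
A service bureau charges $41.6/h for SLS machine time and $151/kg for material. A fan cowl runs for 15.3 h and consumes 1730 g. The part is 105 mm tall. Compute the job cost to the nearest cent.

Machine-time cost = 41.6 × 15.3 = $636.48.
Material charge = 151 × 1730/1000 = $261.23.
Total = 636.48 + 261.23 = $897.71.

$897.71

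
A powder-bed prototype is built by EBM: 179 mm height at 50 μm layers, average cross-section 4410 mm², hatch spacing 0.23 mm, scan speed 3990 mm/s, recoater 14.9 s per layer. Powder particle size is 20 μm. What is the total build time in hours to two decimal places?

Number of layers: 179 / 0.05 → 3580 (rounded up).
Hatch length per layer = 4410 / 0.23 = 19173.9 mm.
Per-layer scan time: 19173.9 / 3990 → 4.8055 s.
Layer cycle = 4.8055 + 14.9 = 19.7055 s.
Build time = 3580 × 19.7055 = 70545.69 s = 19.60 hours.

19.60 hours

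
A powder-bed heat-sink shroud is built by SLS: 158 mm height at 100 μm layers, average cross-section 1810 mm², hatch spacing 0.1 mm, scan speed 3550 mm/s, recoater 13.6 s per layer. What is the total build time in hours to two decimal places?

8.21 hours

Number of layers: 158 / 0.1 → 1580 (rounded up).
Per-layer scan distance = 1810 / 0.1 = 18100 mm.
Laser time per layer = 18100 / 3550 = 5.0986 s.
Time per layer = 5.0986 + 13.6 = 18.6986 s.
Total: 1580 × 18.6986 s = 29543.788 s → 8.21 hours.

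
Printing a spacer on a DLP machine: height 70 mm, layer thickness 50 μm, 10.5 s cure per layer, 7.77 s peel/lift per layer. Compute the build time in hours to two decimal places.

Number of layers: 70 / 0.05 → 1400 (rounded up).
Cycle time = 10.5 + 7.77 = 18.27 s.
Build time: 1400 × 18.27 s = 25578 s, i.e. 7.11 hours.

7.11 hours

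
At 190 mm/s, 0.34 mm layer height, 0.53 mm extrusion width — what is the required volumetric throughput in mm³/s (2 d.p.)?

A = 0.34 × 0.53 = 0.1802 mm².
Volumetric flow = 190 × 0.1802 = 34.24 mm³/s.

34.24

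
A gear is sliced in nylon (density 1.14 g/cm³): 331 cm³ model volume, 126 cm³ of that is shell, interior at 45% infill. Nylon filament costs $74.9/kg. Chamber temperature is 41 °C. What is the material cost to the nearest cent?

Interior volume: 331 − 126 → 205 cm³.
Deposited infill: 0.45 × 205 → 92.25 cm³.
Total printed volume = 126 + 92.25 = 218.25 cm³.
Mass = 218.25 × 1.14, so 248.805 g.
At $74.9/kg: 248.805/1000 × 74.9 = $18.64.

$18.64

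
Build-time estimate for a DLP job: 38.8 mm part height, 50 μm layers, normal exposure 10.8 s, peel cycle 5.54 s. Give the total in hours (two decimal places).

3.52 hours

Layer count = ceil(38.8 / 0.05) = 776.
Per-layer time = 10.8 + 5.54, so 16.34 s.
Build time: 776 × 16.34 s = 12679.84 s, i.e. 3.52 hours.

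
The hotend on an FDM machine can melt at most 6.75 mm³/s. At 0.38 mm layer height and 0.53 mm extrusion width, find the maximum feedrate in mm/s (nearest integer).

34 mm/s

A = 0.38 × 0.53 = 0.2014 mm².
v_max = Q/A = 6.75/0.2014 = 33.52 mm/s → 34 mm/s.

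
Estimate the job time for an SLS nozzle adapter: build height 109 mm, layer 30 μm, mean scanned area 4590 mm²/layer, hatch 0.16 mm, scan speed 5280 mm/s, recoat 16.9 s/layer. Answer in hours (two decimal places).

22.54 hours

Layers = ⌈109/0.03⌉ = 3634.
Per-layer scan distance = 4590 / 0.16 = 28687.5 mm.
Scan time per layer = 28687.5 / 5280, so 5.4332 s.
Layer cycle = 5.4332 + 16.9 = 22.3332 s.
3634 layers × 22.3332 s/layer = 81158.8488 s, i.e. 22.54 hours.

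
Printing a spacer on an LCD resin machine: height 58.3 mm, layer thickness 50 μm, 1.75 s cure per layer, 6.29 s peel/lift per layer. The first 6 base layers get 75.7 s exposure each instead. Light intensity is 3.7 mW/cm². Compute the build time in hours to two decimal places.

2.73 hours

Layers = ⌈58.3/0.05⌉ = 1166.
Base layers = 6 × (75.7 + 6.29), so 491.94 s.
Regular layers = 1160 × (1.75 + 6.29) = 9326.4 s.
Total = 491.94 + 9326.4 = 9818.34 s = 2.73 hours.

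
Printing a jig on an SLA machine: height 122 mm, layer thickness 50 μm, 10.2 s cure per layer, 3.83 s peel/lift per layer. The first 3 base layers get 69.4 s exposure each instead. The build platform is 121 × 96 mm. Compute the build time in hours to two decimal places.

Number of layers: 122 / 0.05 → 2440 (rounded up).
Base layers = 3 × (69.4 + 3.83) = 219.69 s.
Normal layers = 2437 × (10.2 + 3.83) = 34191.11 s.
Sum: 219.69 + 34191.11 = 34410.8 s → 9.56 hours.

9.56 hours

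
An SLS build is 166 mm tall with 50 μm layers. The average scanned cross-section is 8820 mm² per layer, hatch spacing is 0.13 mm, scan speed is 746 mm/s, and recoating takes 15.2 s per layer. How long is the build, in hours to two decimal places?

97.89 hours

Layers = ⌈166/0.05⌉ = 3320.
Per-layer scan distance: 8820 / 0.13 → 67846.2 mm.
Laser time per layer = 67846.2 / 746 = 90.9466 s.
Per-layer time: 90.9466 + 15.2 → 106.1466 s.
3320 layers × 106.1466 s/layer = 352406.712 s, i.e. 97.89 hours.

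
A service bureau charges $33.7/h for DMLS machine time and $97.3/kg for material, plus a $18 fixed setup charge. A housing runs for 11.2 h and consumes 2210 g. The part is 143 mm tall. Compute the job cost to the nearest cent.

$610.47

Machine cost: 33.7 × 11.2 → $377.44.
Material charge: 97.3 × 2210/1000 → $215.033.
Adding setup: 377.44 + 215.033 + 18 → 610.473 ≈ $610.47.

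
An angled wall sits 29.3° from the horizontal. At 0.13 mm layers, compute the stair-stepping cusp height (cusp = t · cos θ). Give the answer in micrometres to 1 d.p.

h_c = t·cos θ = 0.13 × 0.8721 = 0.113373 mm (113.4 μm).

113.4 μm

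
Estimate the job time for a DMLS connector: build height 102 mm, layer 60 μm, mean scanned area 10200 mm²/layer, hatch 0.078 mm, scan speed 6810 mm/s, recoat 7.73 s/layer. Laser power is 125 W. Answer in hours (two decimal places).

12.72 hours

Layer count = ceil(102 / 0.06) = 1700.
Scan path per layer = 10200 / 0.078 = 130769.2 mm.
Per-layer scan time = 130769.2 / 6810 = 19.2025 s.
Time per layer = 19.2025 + 7.73 = 26.9325 s.
Total: 1700 × 26.9325 s = 45785.25 s → 12.72 hours.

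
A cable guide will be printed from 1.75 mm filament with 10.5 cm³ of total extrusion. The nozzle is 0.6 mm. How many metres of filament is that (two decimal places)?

4.37 m

Filament cross-section = π × (1.75/2)² = 2.4053 mm².
L = 10500 mm³ / 2.4053 mm² = 4365.36 mm, i.e. 4.37 m.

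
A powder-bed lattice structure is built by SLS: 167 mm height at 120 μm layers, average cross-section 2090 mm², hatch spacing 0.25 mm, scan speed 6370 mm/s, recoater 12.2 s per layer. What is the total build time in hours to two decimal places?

5.22 hours

Number of layers: 167 / 0.12 → 1392 (rounded up).
Per-layer scan distance: 2090 / 0.25 → 8360 mm.
Scan time per layer: 8360 / 6370 → 1.3124 s.
Time per layer = 1.3124 + 12.2, so 13.5124 s.
1392 layers × 13.5124 s/layer = 18809.2608 s, i.e. 5.22 hours.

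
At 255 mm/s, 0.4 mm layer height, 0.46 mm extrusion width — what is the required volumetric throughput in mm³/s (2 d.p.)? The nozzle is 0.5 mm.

46.92

Extrusion cross-section = 0.4 × 0.46 = 0.184 mm².
Q = v·A = 255 × 0.184 = 46.92 mm³/s.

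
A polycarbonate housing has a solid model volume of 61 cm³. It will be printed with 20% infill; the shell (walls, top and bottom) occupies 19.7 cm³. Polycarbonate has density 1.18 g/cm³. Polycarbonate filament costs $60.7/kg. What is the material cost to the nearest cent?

Infill region: 61 − 19.7 → 41.3 cm³.
Infill deposited = 0.20 × 41.3, so 8.26 cm³.
Total extruded: 19.7 + 8.26 → 27.96 cm³.
Mass = 27.96 × 1.18, so 32.9928 g.
Cost = 32.9928 g / 1000 × $60.7/kg = $2.00.

$2.00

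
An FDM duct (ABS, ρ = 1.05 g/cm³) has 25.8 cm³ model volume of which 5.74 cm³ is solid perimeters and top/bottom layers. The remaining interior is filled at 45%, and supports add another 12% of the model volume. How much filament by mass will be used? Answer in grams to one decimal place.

Infill region = 25.8 − 5.74 = 20.06 cm³.
Infill volume = 0.45 × 20.06, so 9.027 cm³.
Support = 0.12 × 25.8 = 3.096 cm³.
Total extruded = 5.74 + 9.027 + 3.096, so 17.863 cm³.
Mass = 17.863 × 1.05 = 18.75615 g.

18.8 g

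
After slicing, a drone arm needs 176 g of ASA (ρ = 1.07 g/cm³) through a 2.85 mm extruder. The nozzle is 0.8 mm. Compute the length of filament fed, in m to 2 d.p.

25.78 m

Extruded volume: 176/1.07 = 164.486 cm³ (164486 mm³).
Filament cross-section = π × (2.85/2)² = 6.3794 mm².
L = V/A = 164486/6.3794 = 25783.93 mm → 25.78 m.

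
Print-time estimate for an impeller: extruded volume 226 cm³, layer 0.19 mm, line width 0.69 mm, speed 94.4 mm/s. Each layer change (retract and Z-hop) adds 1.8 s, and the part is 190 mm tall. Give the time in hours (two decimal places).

5.57 hours

Extrusion cross-section: 0.19 × 0.69 → 0.1311 mm².
Toolpath length = 226 cm³ / 0.1311 mm² = 226000 / 0.1311 = 1723874.9 mm.
Time extruding = 1723874.9 / 94.4 = 18261.4 s.
Number of layers: 190 / 0.19 → 1000 (rounded up).
Non-print overhead = 1000 × 1.8, so 1800 s.
Altogether 18261.4 + 1800 = 20061.4 s, i.e. 5.57 hours.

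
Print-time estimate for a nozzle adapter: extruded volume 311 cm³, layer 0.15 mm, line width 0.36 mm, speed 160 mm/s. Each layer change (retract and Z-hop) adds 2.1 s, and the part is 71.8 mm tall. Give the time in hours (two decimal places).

10.28 hours

Extrusion cross-section = 0.15 × 0.36 = 0.054 mm².
Toolpath length = 311 cm³ / 0.054 mm² = 311000 / 0.054 = 5759259.3 mm.
Extrusion time = 5759259.3 / 160, so 35995.4 s.
Number of layers: 71.8 / 0.15 → 479 (rounded up).
Layer-change overhead = 479 × 2.1, so 1005.9 s.
Total = 35995.4 + 1005.9 = 37001.3 s = 10.28 hours.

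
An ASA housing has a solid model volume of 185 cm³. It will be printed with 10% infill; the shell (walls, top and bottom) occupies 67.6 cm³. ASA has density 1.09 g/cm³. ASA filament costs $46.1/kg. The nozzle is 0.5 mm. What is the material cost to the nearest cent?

$3.99

Infill region: 185 − 67.6 → 117.4 cm³.
Infill volume = 0.10 × 117.4 = 11.74 cm³.
Total printed volume = 67.6 + 11.74 = 79.34 cm³.
Mass = 79.34 × 1.09, so 86.4806 g.
Cost = 86.4806 g / 1000 × $46.1/kg = $3.99.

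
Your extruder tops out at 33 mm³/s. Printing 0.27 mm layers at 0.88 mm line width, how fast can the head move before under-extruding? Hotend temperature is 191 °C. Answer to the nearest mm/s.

Extrusion cross-section = 0.27 × 0.88, so 0.2376 mm².
Max speed = 33 / 0.2376 = 138.89 ≈ 139 mm/s.

139 mm/s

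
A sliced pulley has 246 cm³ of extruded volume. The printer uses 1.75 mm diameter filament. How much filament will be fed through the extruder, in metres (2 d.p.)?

Filament cross-section = π × (1.75/2)² = 2.4053 mm².
L = 246000 mm³ / 2.4053 mm² = 102274.14 mm, i.e. 102.27 m.

102.27 m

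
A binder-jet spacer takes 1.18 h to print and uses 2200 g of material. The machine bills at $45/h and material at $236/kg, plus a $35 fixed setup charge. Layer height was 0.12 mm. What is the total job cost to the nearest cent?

Machine-time cost = 45 × 1.18, so $53.10.
Feedstock cost = 236 × 2200/1000, so $519.20.
Adding setup: 53.10 + 519.20 + 35 → $607.30.

$607.30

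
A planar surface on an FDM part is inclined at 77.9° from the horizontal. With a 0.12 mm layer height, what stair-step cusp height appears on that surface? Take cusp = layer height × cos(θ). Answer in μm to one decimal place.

25.2 μm

h_c = t·cos θ = 0.12 × 0.2096 = 0.025152 mm (25.2 μm).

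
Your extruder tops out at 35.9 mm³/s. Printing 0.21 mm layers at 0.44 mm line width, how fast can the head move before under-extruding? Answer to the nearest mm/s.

A = 0.21 × 0.44, so 0.0924 mm².
v_max = Q/A = 35.9/0.0924 = 388.53 mm/s → 389 mm/s.

389 mm/s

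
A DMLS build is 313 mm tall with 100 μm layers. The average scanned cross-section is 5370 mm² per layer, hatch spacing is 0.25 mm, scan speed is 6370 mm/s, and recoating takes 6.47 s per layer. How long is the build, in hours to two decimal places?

8.56 hours

Number of layers: 313 / 0.1 → 3130 (rounded up).
Hatch length per layer: 5370 / 0.25 → 21480 mm.
Laser time per layer = 21480 / 6370, so 3.3721 s.
Layer cycle = 3.3721 + 6.47 = 9.8421 s.
3130 layers × 9.8421 s/layer = 30805.773 s, i.e. 8.56 hours.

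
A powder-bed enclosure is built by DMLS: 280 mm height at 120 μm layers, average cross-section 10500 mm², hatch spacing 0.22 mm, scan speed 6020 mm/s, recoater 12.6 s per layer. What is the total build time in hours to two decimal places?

Number of layers: 280 / 0.12 → 2334 (rounded up).
Scan path per layer = 10500 / 0.22, so 47727.3 mm.
Per-layer scan time: 47727.3 / 6020 → 7.9281 s.
Per-layer time = 7.9281 + 12.6, so 20.5281 s.
2334 layers × 20.5281 s/layer = 47912.5854 s, i.e. 13.31 hours.

13.31 hours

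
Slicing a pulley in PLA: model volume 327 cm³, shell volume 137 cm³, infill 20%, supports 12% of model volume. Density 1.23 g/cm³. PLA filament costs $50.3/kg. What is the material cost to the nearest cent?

$13.25

Interior volume: 327 − 137 → 190 cm³.
Infill volume: 0.20 × 190 → 38 cm³.
Support = 0.12 × 327, so 39.24 cm³.
Total extruded: 137 + 38 + 39.24 → 214.24 cm³.
Mass = 214.24 × 1.23 = 263.5152 g.
At $50.3/kg: 263.5152/1000 × 50.3 = $13.25.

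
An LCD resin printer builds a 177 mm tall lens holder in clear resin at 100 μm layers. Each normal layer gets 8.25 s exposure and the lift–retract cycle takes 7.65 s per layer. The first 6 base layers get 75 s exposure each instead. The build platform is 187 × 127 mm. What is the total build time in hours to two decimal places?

Layers = ⌈177/0.1⌉ = 1770.
Bottom layers = 6 × (75 + 7.65), so 495.9 s.
Remaining layers = 1764 × (8.25 + 7.65), so 28047.6 s.
Sum: 495.9 + 28047.6 = 28543.5 s → 7.93 hours.

7.93 hours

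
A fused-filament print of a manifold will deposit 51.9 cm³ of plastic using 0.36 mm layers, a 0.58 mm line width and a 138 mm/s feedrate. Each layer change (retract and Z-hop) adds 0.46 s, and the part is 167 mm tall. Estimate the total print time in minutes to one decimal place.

33.6 minutes

Extrusion cross-section = 0.36 × 0.58, so 0.2088 mm².
Total extruded path = 51900/0.2088 = 248563.2 mm.
Time extruding = 248563.2 / 138 = 1801.2 s.
Number of layers: 167 / 0.36 → 464 (rounded up).
Non-print overhead: 464 × 0.46 → 213.44 s.
Total = 1801.2 + 213.44 = 2014.64 s = 33.6 minutes.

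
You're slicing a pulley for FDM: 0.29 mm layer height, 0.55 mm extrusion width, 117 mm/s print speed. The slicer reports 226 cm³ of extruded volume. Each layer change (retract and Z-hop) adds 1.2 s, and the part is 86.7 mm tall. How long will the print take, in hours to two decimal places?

3.46 hours

Bead cross-section: 0.29 × 0.55 → 0.1595 mm².
Toolpath length = 226 cm³ / 0.1595 mm² = 226000 / 0.1595 = 1416927.9 mm.
Print-move time = 1416927.9 / 117 = 12110.5 s.
Number of layers: 86.7 / 0.29 → 299 (rounded up).
Layer-change overhead = 299 × 1.2 = 358.8 s.
Altogether 12110.5 + 358.8 = 12469.3 s, i.e. 3.46 hours.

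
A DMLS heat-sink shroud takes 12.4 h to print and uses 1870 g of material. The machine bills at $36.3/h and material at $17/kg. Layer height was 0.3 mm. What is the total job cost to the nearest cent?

$481.91

Machine cost = 36.3 × 12.4, so $450.12.
Material charge = 17 × 1870/1000 = $31.79.
Job cost: 450.12 + 31.79 = $481.91.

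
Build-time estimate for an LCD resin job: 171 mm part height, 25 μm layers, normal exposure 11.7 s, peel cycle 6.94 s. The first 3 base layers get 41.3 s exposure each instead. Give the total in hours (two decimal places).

35.44 hours

Number of layers: 171 / 0.025 → 6840 (rounded up).
Bottom layers: 3 × (41.3 + 6.94) → 144.72 s.
Remaining layers = 6837 × (11.7 + 6.94) = 127441.68 s.
Sum: 144.72 + 127441.68 = 127586.4 s → 35.44 hours.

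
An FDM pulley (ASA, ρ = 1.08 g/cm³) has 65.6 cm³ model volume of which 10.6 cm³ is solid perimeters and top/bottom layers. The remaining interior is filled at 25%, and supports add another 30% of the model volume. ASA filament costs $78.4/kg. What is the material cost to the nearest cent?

$3.73

Interior volume = 65.6 − 10.6 = 55 cm³.
Infill volume: 0.25 × 55 → 13.75 cm³.
Support: 0.30 × 65.6 → 19.68 cm³.
Deposited volume = 10.6 + 13.75 + 19.68 = 44.03 cm³.
Mass = 44.03 × 1.08, so 47.5524 g.
At $78.4/kg: 47.5524/1000 × 78.4 = $3.73.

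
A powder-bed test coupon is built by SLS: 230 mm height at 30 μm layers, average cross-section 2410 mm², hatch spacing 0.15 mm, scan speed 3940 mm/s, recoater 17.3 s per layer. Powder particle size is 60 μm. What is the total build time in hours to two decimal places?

Layers = ⌈230/0.03⌉ = 7667.
Hatch length per layer: 2410 / 0.15 → 16066.7 mm.
Scan time per layer = 16066.7 / 3940 = 4.0778 s.
Per-layer time = 4.0778 + 17.3, so 21.3778 s.
Build time = 7667 × 21.3778 = 163903.5926 s = 45.53 hours.

45.53 hours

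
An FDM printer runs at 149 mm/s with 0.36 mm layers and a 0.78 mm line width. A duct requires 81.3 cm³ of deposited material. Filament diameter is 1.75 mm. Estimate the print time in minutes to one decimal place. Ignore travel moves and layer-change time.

Bead cross-section = 0.36 × 0.78 = 0.2808 mm².
Path length: 81300 mm³ / 0.2808 mm² → 289529.9 mm.
Print-move time: 289529.9 / 149 → 1943.2 s.
That's 1943.2 s → 32.4 minutes.

32.4 minutes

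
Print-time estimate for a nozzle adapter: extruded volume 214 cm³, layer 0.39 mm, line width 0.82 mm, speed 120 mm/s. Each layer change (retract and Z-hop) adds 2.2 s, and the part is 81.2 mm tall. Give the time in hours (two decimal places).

1.68 hours

Bead cross-section = 0.39 × 0.82 = 0.3198 mm².
Total extruded path = 214000/0.3198 = 669168.2 mm.
Time extruding: 669168.2 / 120 → 5576.4 s.
Layer count = ceil(81.2 / 0.39) = 209.
Non-print overhead: 209 × 2.2 → 459.8 s.
Altogether 5576.4 + 459.8 = 6036.2 s, i.e. 1.68 hours.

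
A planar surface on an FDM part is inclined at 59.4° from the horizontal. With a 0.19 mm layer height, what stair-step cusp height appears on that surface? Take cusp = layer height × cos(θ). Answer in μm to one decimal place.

96.7 μm

cos(59.4°) = 0.5090, so cusp = 0.19 × 0.5090 = 0.09671 mm → 96.7 μm.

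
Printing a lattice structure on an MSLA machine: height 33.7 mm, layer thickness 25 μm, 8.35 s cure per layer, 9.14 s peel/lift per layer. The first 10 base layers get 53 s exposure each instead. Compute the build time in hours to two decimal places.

6.67 hours

Number of layers: 33.7 / 0.025 → 1348 (rounded up).
Burn-in layers = 10 × (53 + 9.14) = 621.4 s.
Regular layers = 1338 × (8.35 + 9.14), so 23401.62 s.
Sum: 621.4 + 23401.62 = 24023.02 s → 6.67 hours.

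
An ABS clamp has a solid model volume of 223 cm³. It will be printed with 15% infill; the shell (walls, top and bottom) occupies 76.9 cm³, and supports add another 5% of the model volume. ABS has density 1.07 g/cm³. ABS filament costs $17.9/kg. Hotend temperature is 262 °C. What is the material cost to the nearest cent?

Infill region = 223 − 76.9 = 146.1 cm³.
Infill deposited: 0.15 × 146.1 → 21.915 cm³.
Support = 0.05 × 223 = 11.15 cm³.
Total extruded = 76.9 + 21.915 + 11.15, so 109.965 cm³.
Mass = 109.965 × 1.07, so 117.66255 g.
At $17.9/kg: 117.66255/1000 × 17.9 = $2.11.

$2.11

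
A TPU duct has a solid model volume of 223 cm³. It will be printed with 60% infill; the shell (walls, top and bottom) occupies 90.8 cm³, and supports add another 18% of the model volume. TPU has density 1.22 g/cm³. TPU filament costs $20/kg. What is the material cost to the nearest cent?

$5.13

Interior volume = 223 − 90.8, so 132.2 cm³.
Deposited infill = 0.60 × 132.2 = 79.32 cm³.
Support = 0.18 × 223, so 40.14 cm³.
Total printed volume = 90.8 + 79.32 + 40.14, so 210.26 cm³.
Mass: 210.26 × 1.22 → 256.5172 g.
Cost = 256.5172 g / 1000 × $20/kg = $5.13.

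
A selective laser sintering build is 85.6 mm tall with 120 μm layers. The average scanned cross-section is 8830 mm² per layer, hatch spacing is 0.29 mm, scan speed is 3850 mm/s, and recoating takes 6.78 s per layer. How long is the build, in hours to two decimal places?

2.91 hours

Layer count = ceil(85.6 / 0.12) = 714.
Per-layer scan distance = 8830 / 0.29, so 30448.3 mm.
Per-layer scan time = 30448.3 / 3850 = 7.9086 s.
Layer cycle = 7.9086 + 6.78, so 14.6886 s.
Total: 714 × 14.6886 s = 10487.6604 s → 2.91 hours.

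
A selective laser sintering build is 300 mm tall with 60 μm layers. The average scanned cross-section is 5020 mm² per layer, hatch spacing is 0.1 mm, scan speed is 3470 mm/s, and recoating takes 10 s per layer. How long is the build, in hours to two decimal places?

33.98 hours

Layer count = ceil(300 / 0.06) = 5000.
Scan path per layer = 5020 / 0.1 = 50200 mm.
Per-layer scan time = 50200 / 3470, so 14.4669 s.
Per-layer time: 14.4669 + 10 → 24.4669 s.
Build time = 5000 × 24.4669 = 122334.5 s = 33.98 hours.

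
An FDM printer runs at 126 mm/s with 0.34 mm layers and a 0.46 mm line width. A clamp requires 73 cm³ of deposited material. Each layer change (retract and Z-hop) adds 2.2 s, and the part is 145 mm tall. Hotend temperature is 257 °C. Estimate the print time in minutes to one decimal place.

77.4 minutes

Line area = 0.34 × 0.46 = 0.1564 mm².
Toolpath length = 73 cm³ / 0.1564 mm² = 73000 / 0.1564 = 466751.9 mm.
Print-move time = 466751.9 / 126 = 3704.4 s.
Layer count = ceil(145 / 0.34) = 427.
Z-hop total: 427 × 2.2 → 939.4 s.
Total = 3704.4 + 939.4 = 4643.8 s = 77.4 minutes.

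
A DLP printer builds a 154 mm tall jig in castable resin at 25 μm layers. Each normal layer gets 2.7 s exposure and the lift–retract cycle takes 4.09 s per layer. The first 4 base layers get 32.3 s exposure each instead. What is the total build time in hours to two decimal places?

Layer count = ceil(154 / 0.025) = 6160.
Base layers = 4 × (32.3 + 4.09) = 145.56 s.
Regular layers: 6156 × (2.7 + 4.09) → 41799.24 s.
Total = 145.56 + 41799.24 = 41944.8 s = 11.65 hours.

11.65 hours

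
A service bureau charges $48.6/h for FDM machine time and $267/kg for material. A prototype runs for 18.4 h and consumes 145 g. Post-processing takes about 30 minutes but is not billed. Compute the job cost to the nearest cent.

$932.96

Machine-time cost = 48.6 × 18.4, so $894.24.
Material cost = 267 × 145/1000 = $38.715.
Job cost: 894.24 + 38.715 = 932.955 ≈ $932.96.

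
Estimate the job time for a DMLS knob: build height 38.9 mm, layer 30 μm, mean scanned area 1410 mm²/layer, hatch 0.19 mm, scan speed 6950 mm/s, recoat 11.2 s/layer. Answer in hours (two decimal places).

4.42 hours

Number of layers: 38.9 / 0.03 → 1297 (rounded up).
Per-layer scan distance = 1410 / 0.19 = 7421.1 mm.
Laser time per layer = 7421.1 / 6950, so 1.0678 s.
Time per layer: 1.0678 + 11.2 → 12.2678 s.
Total: 1297 × 12.2678 s = 15911.3366 s → 4.42 hours.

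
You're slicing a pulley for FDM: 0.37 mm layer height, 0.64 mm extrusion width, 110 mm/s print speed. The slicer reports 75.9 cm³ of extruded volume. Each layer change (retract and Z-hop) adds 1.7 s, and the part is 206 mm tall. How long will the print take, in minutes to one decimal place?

Line area: 0.37 × 0.64 → 0.2368 mm².
Toolpath length = 75.9 cm³ / 0.2368 mm² = 75900 / 0.2368 = 320523.6 mm.
Print-move time = 320523.6 / 110, so 2913.9 s.
Layer count = ceil(206 / 0.37) = 557.
Non-print overhead = 557 × 1.7, so 946.9 s.
Total = 2913.9 + 946.9 = 3860.8 s = 64.3 minutes.

64.3 minutes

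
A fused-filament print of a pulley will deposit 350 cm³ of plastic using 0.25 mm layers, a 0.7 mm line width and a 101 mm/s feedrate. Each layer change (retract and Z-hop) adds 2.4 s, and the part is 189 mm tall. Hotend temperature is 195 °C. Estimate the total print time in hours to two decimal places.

Bead cross-section = 0.25 × 0.7, so 0.175 mm².
Path length: 350000 mm³ / 0.175 mm² → 2000000 mm.
Extrusion time = 2000000 / 101, so 19802 s.
Number of layers: 189 / 0.25 → 756 (rounded up).
Non-print overhead = 756 × 2.4, so 1814.4 s.
Altogether 19802 + 1814.4 = 21616.4 s, i.e. 6.00 hours.

6.00 hours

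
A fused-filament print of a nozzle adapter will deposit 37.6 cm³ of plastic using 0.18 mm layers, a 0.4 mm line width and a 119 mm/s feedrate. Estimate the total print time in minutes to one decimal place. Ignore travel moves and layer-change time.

73.1 minutes

Bead cross-section = 0.18 × 0.4, so 0.072 mm².
Total extruded path = 37600/0.072 = 522222.2 mm.
Extrusion time = 522222.2 / 119 = 4388.4 s.
4388.4 s = 73.1 minutes.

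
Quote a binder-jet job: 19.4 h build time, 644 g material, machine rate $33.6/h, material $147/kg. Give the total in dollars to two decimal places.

$746.51

Machine cost: 33.6 × 19.4 → $651.84.
Feedstock cost = 147 × 644/1000 = $94.668.
Job cost: 651.84 + 94.668 = 746.508 ≈ $746.51.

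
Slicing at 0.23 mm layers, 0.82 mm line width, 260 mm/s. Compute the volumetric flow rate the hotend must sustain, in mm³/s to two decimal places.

49.04

A = 0.23 × 0.82, so 0.1886 mm².
Q = v·A = 260 × 0.1886 = 49.04 mm³/s.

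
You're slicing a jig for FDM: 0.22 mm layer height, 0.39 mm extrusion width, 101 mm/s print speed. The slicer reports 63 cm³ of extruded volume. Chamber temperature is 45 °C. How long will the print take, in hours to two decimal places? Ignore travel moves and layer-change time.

Extrusion cross-section = 0.22 × 0.39 = 0.0858 mm².
Total extruded path = 63000/0.0858 = 734265.7 mm.
Extrusion time: 734265.7 / 101 → 7270 s.
That's 7270 s → 2.02 hours.

2.02 hours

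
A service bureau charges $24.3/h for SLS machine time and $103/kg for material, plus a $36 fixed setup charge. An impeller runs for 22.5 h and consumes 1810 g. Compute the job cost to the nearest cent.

Time charge: 24.3 × 22.5 → $546.75.
Material charge: 103 × 1810/1000 → $186.43.
Total = 546.75 + 186.43 + 36 = $769.18.

$769.18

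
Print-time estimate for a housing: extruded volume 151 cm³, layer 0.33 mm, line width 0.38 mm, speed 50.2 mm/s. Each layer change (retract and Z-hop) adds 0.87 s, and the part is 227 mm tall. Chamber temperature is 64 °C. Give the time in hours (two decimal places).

6.83 hours

Line area = 0.33 × 0.38, so 0.1254 mm².
Path length: 151000 mm³ / 0.1254 mm² → 1204146.7 mm.
Time extruding: 1204146.7 / 50.2 → 23987 s.
Layers = ⌈227/0.33⌉ = 688.
Layer-change overhead: 688 × 0.87 → 598.56 s.
Total = 23987 + 598.56 = 24585.56 s = 6.83 hours.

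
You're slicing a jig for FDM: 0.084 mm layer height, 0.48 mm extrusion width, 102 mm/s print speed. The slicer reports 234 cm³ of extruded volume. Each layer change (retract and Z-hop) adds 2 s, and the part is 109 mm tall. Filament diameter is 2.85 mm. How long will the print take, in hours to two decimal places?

Line area = 0.084 × 0.48, so 0.04032 mm².
Path length: 234000 mm³ / 0.04032 mm² → 5803571.4 mm.
Extrusion time = 5803571.4 / 102 = 56897.8 s.
Number of layers: 109 / 0.084 → 1298 (rounded up).
Layer-change overhead = 1298 × 2 = 2596 s.
Altogether 56897.8 + 2596 = 59493.8 s, i.e. 16.53 hours.

16.53 hours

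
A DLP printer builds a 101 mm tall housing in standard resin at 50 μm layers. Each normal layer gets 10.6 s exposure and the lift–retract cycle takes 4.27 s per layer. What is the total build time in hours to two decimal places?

Number of layers: 101 / 0.05 → 2020 (rounded up).
Cycle time = 10.6 + 4.27, so 14.87 s.
Build time: 2020 × 14.87 s = 30037.4 s, i.e. 8.34 hours.

8.34 hours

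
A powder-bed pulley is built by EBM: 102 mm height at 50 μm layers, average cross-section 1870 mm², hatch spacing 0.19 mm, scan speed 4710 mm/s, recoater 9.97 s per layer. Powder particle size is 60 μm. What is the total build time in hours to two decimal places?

Layers = ⌈102/0.05⌉ = 2040.
Scan path per layer = 1870 / 0.19 = 9842.1 mm.
Beam time per layer = 9842.1 / 4710, so 2.0896 s.
Time per layer = 2.0896 + 9.97, so 12.0596 s.
Build time = 2040 × 12.0596 = 24601.584 s = 6.83 hours.

6.83 hours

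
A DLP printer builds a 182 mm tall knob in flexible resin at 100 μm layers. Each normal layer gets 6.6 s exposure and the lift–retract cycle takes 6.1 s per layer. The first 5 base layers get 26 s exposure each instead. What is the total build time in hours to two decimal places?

6.45 hours

Layer count = ceil(182 / 0.1) = 1820.
Base layers = 5 × (26 + 6.1) = 160.5 s.
Remaining layers: 1815 × (6.6 + 6.1) → 23050.5 s.
Sum: 160.5 + 23050.5 = 23211 s → 6.45 hours.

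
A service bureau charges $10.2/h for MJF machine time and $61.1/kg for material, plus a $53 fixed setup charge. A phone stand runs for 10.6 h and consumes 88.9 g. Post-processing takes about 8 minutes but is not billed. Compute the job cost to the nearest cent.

Time charge = 10.2 × 10.6 = $108.12.
Material cost: 61.1 × 88.9/1000 → $5.43179.
Adding setup: 108.12 + 5.43179 + 53 → 166.55179 ≈ $166.55.

$166.55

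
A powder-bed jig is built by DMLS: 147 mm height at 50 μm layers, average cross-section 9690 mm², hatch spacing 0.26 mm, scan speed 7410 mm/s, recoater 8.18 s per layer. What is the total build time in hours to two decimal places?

10.79 hours

Number of layers: 147 / 0.05 → 2940 (rounded up).
Hatch length per layer = 9690 / 0.26, so 37269.2 mm.
Scan time per layer: 37269.2 / 7410 → 5.0296 s.
Time per layer = 5.0296 + 8.18, so 13.2096 s.
Total: 2940 × 13.2096 s = 38836.224 s → 10.79 hours.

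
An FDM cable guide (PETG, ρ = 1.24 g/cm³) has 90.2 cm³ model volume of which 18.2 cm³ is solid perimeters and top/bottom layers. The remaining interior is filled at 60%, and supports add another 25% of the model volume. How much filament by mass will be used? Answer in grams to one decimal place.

104.1 g

Interior volume = 90.2 − 18.2 = 72 cm³.
Infill deposited = 0.60 × 72, so 43.2 cm³.
Support = 0.25 × 90.2 = 22.55 cm³.
Total printed volume = 18.2 + 43.2 + 22.55, so 83.95 cm³.
Mass = 83.95 × 1.24 = 104.098 g.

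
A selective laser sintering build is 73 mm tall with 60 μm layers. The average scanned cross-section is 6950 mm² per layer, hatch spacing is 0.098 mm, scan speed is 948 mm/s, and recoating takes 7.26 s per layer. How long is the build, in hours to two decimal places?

Layer count = ceil(73 / 0.06) = 1217.
Hatch length per layer: 6950 / 0.098 → 70918.4 mm.
Scan time per layer = 70918.4 / 948 = 74.8084 s.
Layer cycle: 74.8084 + 7.26 → 82.0684 s.
Total: 1217 × 82.0684 s = 99877.2428 s → 27.74 hours.

27.74 hours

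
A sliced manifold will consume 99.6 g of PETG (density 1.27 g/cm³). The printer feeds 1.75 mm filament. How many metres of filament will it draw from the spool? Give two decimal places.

Volume = 99.6 g / 1.27 g·cm⁻³ = 78.4252 cm³ = 78425.2 mm³.
A = π r² = π × 0.875² = 2.4053 mm².
L = V/A = 78425.2/2.4053 = 32605.16 mm → 32.61 m.

32.61 m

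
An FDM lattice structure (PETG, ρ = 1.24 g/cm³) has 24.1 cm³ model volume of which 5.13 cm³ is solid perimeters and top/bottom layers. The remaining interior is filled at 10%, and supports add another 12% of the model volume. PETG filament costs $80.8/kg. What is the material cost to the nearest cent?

$0.99

Interior volume = 24.1 − 5.13, so 18.97 cm³.
Infill volume = 0.10 × 18.97 = 1.897 cm³.
Support = 0.12 × 24.1, so 2.892 cm³.
Total extruded = 5.13 + 1.897 + 2.892 = 9.919 cm³.
Mass = 9.919 × 1.24, so 12.29956 g.
At $80.8/kg: 12.29956/1000 × 80.8 = $0.99.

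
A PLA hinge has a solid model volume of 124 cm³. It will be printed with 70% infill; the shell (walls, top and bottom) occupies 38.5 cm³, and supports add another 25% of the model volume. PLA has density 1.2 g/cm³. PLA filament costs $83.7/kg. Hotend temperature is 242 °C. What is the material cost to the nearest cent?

$12.99

Interior volume = 124 − 38.5, so 85.5 cm³.
Infill volume: 0.70 × 85.5 → 59.85 cm³.
Support = 0.25 × 124, so 31 cm³.
Total extruded = 38.5 + 59.85 + 31 = 129.35 cm³.
Mass = 129.35 × 1.2 = 155.22 g.
At $83.7/kg: 155.22/1000 × 83.7 = $12.99.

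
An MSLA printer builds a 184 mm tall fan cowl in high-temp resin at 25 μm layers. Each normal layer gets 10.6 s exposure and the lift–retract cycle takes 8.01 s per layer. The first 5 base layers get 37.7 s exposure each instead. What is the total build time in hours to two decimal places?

Layer count = ceil(184 / 0.025) = 7360.
Base layers = 5 × (37.7 + 8.01) = 228.55 s.
Remaining layers = 7355 × (10.6 + 8.01), so 136876.55 s.
Total = 228.55 + 136876.55 = 137105.1 s = 38.08 hours.

38.08 hours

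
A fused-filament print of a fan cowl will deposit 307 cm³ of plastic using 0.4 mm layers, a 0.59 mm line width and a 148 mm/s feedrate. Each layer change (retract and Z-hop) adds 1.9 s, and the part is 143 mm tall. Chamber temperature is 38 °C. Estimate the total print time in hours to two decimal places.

Line area: 0.4 × 0.59 → 0.236 mm².
Toolpath length = 307 cm³ / 0.236 mm² = 307000 / 0.236 = 1300847.5 mm.
Time extruding = 1300847.5 / 148, so 8789.5 s.
Number of layers: 143 / 0.4 → 358 (rounded up).
Non-print overhead: 358 × 1.9 → 680.2 s.
Altogether 8789.5 + 680.2 = 9469.7 s, i.e. 2.63 hours.

2.63 hours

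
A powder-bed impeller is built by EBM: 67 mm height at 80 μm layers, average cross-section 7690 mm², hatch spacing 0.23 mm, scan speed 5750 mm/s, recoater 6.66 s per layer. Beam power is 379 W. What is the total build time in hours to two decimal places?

2.90 hours

Layers = ⌈67/0.08⌉ = 838.
Scan path per layer = 7690 / 0.23 = 33434.8 mm.
Beam time per layer: 33434.8 / 5750 → 5.8147 s.
Layer cycle = 5.8147 + 6.66 = 12.4747 s.
Total: 838 × 12.4747 s = 10453.7986 s → 2.90 hours.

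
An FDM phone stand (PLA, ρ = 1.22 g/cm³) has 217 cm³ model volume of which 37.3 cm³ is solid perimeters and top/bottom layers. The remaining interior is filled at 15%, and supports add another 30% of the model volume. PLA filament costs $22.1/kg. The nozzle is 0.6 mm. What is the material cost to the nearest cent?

Volume inside the shell: 217 − 37.3 → 179.7 cm³.
Deposited infill = 0.15 × 179.7, so 26.955 cm³.
Support: 0.30 × 217 → 65.1 cm³.
Total printed volume = 37.3 + 26.955 + 65.1 = 129.355 cm³.
Mass = 129.355 × 1.22, so 157.8131 g.
At $22.1/kg: 157.8131/1000 × 22.1 = $3.49.

$3.49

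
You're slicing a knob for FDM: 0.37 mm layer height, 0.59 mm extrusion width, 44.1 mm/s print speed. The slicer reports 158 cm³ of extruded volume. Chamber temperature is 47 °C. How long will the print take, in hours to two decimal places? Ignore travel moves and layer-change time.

4.56 hours

Line area = 0.37 × 0.59 = 0.2183 mm².
Total extruded path = 158000/0.2183 = 723774.6 mm.
Time extruding: 723774.6 / 44.1 → 16412.1 s.
Converting: 16412.1 s = 4.56 hours.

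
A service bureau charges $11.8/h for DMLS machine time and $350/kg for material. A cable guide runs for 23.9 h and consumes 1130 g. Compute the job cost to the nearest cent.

$677.52

Machine cost: 11.8 × 23.9 → $282.02.
Feedstock cost = 350 × 1130/1000, so $395.50.
Job cost: 282.02 + 395.50 = $677.52.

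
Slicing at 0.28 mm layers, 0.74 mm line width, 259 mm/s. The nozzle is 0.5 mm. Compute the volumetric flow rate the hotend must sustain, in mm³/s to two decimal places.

53.66

Bead cross-section = 0.28 × 0.74 = 0.2072 mm².
Volumetric flow = 259 × 0.2072 = 53.66 mm³/s.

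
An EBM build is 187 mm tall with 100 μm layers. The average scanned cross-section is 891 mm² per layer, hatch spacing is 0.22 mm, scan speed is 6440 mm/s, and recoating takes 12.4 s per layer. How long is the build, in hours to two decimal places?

Layer count = ceil(187 / 0.1) = 1870.
Scan path per layer = 891 / 0.22, so 4050 mm.
Beam time per layer: 4050 / 6440 → 0.6289 s.
Per-layer time = 0.6289 + 12.4, so 13.0289 s.
1870 layers × 13.0289 s/layer = 24364.043 s, i.e. 6.77 hours.

6.77 hours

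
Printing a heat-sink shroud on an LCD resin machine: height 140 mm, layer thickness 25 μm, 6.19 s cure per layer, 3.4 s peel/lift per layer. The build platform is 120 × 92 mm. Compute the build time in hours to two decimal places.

14.92 hours

Number of layers: 140 / 0.025 → 5600 (rounded up).
Cycle time: 6.19 + 3.4 → 9.59 s.
Build time: 5600 × 9.59 s = 53704 s, i.e. 14.92 hours.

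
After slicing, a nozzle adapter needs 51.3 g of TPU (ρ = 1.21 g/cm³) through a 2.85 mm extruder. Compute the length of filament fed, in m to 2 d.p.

Volume = 51.3 g / 1.21 g·cm⁻³ = 42.3967 cm³ = 42396.7 mm³.
A = π r² = π × 1.425² = 6.3794 mm².
L = V/A = 42396.7/6.3794 = 6645.88 mm → 6.65 m.

6.65 m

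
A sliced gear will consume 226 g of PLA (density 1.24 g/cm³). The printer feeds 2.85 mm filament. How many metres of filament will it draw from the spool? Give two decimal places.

28.57 m

Extruded volume: 226/1.24 = 182.2581 cm³ (182258.1 mm³).
A = π r² = π × 1.425² = 6.3794 mm².
L = V/A = 182258.1/6.3794 = 28569.79 mm → 28.57 m.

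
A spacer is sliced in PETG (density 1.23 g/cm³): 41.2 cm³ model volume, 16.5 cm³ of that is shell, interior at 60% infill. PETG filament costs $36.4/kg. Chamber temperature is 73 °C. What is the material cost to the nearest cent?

$1.40

Infill region = 41.2 − 16.5, so 24.7 cm³.
Infill deposited = 0.60 × 24.7, so 14.82 cm³.
Total printed volume: 16.5 + 14.82 → 31.32 cm³.
Mass = 31.32 × 1.23 = 38.5236 g.
At $36.4/kg: 38.5236/1000 × 36.4 = $1.40.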